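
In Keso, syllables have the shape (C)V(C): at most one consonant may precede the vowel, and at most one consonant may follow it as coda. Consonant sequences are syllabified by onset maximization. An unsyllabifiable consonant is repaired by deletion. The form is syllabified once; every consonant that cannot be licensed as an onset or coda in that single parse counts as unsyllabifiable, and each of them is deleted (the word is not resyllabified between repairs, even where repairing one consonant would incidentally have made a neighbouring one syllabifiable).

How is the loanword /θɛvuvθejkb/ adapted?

θɛvuvθej

The consonants /k/, /b/ cannot be parsed into a legal (C)V(C) syllable (at most one coda consonant is licensed; onsets are limited to one consonant).
Each unlicensed consonant is deleted: /k/, /b/.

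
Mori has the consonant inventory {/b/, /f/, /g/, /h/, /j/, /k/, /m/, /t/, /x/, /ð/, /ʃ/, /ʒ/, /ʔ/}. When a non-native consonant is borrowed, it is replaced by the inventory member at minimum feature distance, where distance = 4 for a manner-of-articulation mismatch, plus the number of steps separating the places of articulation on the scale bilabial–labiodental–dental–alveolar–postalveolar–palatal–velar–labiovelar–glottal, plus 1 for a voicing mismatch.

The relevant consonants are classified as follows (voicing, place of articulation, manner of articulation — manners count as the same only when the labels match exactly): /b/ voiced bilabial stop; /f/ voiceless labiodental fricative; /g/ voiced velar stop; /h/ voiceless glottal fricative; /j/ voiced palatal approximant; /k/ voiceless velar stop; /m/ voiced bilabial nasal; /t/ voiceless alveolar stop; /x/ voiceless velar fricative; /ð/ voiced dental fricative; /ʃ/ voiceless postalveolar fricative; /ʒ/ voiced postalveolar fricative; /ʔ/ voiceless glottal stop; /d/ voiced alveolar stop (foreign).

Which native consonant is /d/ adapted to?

t

/t/ is closest: same manner (stop), place distance 0 (alveolar→alveolar), voicing differs (+1); total 1. Next closest is /b/ at distance 3.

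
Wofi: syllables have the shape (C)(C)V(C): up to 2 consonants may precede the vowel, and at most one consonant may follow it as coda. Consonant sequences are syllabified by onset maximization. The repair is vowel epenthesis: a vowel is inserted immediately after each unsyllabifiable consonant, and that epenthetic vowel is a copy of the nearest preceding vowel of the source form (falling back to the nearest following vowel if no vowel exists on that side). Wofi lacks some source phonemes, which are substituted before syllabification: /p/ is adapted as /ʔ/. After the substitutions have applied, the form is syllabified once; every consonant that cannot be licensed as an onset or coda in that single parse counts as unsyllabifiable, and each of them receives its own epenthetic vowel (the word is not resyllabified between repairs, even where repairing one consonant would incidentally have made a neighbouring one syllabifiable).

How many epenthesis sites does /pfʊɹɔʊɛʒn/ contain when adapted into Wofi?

1

After substitution the input is /ʔfʊɹɔʊɛʒn/.
The unsyllabifiable consonants are /n/; each receives one epenthetic vowel.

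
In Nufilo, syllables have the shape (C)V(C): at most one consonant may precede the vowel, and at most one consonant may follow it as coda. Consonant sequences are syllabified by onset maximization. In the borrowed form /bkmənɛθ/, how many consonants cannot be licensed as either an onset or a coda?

Under (C)V(C), the unsyllabifiable consonants are /b/, /k/ (at most one coda consonant is licensed; onsets are limited to one consonant).

2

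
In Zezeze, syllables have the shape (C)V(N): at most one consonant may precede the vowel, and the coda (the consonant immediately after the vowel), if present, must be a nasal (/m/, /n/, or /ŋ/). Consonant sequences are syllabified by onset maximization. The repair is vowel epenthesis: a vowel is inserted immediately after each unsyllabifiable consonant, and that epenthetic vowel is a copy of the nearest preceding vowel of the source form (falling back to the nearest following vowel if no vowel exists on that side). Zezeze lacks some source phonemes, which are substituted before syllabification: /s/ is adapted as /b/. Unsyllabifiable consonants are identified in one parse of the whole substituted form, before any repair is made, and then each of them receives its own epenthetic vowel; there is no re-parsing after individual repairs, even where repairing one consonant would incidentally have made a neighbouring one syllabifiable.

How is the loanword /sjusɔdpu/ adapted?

Substitution: /s/ → /b/, giving /bjubɔdpu/.
Under (C)V(N), the unsyllabifiable consonants are /b/, /d/ (only a nasal (/m/, /n/, or /ŋ/) is licensed in coda position; onsets are limited to one consonant).
Epenthesis after each stranded consonant: /b/ → /bu/, /d/ → /dɔ/.

bujubɔdɔpu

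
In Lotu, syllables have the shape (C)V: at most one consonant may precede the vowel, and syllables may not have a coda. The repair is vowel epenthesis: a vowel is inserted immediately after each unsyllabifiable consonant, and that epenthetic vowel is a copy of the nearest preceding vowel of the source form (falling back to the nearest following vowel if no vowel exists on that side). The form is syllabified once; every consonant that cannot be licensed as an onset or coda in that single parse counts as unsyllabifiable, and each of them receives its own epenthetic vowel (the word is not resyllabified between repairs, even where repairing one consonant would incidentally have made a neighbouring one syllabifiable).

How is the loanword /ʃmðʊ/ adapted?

ʃʊmʊðʊ

Syllabifying with onset maximization leaves /ʃ/, /m/ stranded (no codas are permitted; onsets are limited to one consonant).
Epenthesis after each stranded consonant: /ʃ/ → /ʃʊ/, /m/ → /mʊ/.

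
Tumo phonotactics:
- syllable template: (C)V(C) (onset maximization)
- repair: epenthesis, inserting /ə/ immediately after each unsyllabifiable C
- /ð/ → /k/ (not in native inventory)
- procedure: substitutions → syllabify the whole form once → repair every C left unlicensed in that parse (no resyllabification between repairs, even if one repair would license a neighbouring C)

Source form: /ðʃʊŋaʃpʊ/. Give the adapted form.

Substitution: /ð/ → /k/, giving /kʃʊŋaʃpʊ/.
Under (C)V(C), the unsyllabifiable consonants are /k/ (at most one coda consonant is licensed; onsets are limited to one consonant).
Inserting the epenthetic vowel yields /k/ → /kə/.

kəʃʊŋaʃpʊ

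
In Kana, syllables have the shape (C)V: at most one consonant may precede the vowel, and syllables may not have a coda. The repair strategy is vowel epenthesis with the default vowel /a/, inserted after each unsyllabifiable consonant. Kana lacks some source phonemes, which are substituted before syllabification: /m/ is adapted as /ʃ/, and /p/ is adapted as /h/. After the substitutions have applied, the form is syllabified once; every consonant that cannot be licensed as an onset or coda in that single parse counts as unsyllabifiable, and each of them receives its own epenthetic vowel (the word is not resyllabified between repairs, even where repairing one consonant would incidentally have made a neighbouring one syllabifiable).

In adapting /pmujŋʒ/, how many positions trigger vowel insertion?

After substitution the input is /hʃujŋʒ/.
The unsyllabifiable consonants are /h/, /j/, /ŋ/, /ʒ/; each receives one epenthetic vowel.

4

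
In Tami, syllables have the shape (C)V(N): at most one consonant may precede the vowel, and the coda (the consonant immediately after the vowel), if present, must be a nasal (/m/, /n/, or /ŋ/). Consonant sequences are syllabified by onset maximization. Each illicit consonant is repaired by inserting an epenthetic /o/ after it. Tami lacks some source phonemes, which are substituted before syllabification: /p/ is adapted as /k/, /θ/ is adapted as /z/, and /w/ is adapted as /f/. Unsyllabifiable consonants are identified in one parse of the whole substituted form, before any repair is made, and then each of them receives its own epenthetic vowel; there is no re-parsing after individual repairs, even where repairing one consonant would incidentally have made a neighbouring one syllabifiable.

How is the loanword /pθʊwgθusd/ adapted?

Substitution: /p/ → /k/, /θ/ → /z/, /w/ → /f/, giving /kzʊfgzusd/.
The consonants /k/, /f/, /g/, /s/, /d/ cannot be parsed into a legal (C)V(N) syllable (only a nasal (/m/, /n/, or /ŋ/) is licensed in coda position; onsets are limited to one consonant).
Inserting the epenthetic vowel yields /k/ → /ko/, /f/ → /fo/, /g/ → /go/, /s/ → /so/, /d/ → /do/.

kozʊfogozusodo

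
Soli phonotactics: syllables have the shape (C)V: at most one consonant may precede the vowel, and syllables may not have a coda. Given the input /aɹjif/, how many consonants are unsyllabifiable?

Under (C)V, the unsyllabifiable consonants are /ɹ/, /f/ (no codas are permitted; onsets are limited to one consonant).

2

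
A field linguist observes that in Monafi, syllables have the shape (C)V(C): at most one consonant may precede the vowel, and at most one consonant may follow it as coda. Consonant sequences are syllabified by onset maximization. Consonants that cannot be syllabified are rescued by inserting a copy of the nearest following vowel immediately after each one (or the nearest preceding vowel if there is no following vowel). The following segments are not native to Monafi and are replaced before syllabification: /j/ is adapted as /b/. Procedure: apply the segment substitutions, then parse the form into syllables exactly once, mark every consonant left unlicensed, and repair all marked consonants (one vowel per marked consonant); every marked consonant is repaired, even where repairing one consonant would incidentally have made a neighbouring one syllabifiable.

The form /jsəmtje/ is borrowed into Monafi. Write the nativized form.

bəsəmtebe

Substitution: /j/ → /b/, giving /bsəmtbe/.
Syllabifying with onset maximization leaves /b/, /t/ stranded (at most one coda consonant is licensed; onsets are limited to one consonant).
Each unlicensed consonant becomes the onset of a new syllable: /b/ → /bə/, /t/ → /te/.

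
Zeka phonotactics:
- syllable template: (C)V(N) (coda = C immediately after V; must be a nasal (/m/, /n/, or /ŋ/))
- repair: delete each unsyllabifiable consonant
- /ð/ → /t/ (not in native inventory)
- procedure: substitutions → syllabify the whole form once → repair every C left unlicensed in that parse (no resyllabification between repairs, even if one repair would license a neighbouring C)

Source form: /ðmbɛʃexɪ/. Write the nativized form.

bɛʃexɪ

Substitution: /ð/ → /t/, giving /tmbɛʃexɪ/.
The consonants /t/, /m/ cannot be parsed into a legal (C)V(N) syllable (only a nasal (/m/, /n/, or /ŋ/) is licensed in coda position; onsets are limited to one consonant).
Deleting the stranded consonants removes /t/, /m/.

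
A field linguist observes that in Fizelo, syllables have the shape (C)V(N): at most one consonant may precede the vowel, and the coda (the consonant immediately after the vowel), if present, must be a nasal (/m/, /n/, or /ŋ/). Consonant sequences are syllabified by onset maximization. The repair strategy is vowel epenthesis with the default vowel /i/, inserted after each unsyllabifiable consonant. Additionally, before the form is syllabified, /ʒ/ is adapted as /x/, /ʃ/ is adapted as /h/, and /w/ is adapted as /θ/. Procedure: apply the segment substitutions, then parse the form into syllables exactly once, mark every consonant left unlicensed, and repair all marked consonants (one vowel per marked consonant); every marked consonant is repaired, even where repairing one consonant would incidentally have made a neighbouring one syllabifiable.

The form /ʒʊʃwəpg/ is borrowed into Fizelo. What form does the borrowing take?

xʊhiθəpigi

Substitution: /ʒ/ → /x/, /ʃ/ → /h/, /w/ → /θ/, giving /xʊhθəpg/.
The consonants /h/, /p/, /g/ cannot be parsed into a legal (C)V(N) syllable (only a nasal (/m/, /n/, or /ŋ/) is licensed in coda position; onsets are limited to one consonant).
Epenthesis after each stranded consonant: /h/ → /hi/, /p/ → /pi/, /g/ → /gi/.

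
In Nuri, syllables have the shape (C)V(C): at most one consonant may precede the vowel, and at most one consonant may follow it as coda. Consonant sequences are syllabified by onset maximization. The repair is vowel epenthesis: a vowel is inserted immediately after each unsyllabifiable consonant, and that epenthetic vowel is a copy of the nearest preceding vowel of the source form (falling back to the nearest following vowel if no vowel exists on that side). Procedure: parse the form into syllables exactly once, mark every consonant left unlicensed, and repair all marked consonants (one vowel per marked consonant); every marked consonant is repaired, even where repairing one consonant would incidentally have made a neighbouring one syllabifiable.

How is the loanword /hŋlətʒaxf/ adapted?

Under (C)V(C), the unsyllabifiable consonants are /h/, /ŋ/, /f/ (at most one coda consonant is licensed; onsets are limited to one consonant).
Epenthesis after each stranded consonant: /h/ → /hə/, /ŋ/ → /ŋə/, /f/ → /fa/.

həŋələtʒaxfa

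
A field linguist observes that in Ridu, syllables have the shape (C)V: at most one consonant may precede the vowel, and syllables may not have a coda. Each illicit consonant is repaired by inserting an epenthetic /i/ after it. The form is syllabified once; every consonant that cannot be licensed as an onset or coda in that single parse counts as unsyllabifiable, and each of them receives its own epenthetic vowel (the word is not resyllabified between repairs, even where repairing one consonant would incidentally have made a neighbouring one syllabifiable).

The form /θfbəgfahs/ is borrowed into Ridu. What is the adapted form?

Under (C)V, the unsyllabifiable consonants are /θ/, /f/, /g/, /h/, /s/ (no codas are permitted; onsets are limited to one consonant).
Epenthesis after each stranded consonant: /θ/ → /θi/, /f/ → /fi/, /g/ → /gi/, /h/ → /hi/, /s/ → /si/.

θifibəgifahisi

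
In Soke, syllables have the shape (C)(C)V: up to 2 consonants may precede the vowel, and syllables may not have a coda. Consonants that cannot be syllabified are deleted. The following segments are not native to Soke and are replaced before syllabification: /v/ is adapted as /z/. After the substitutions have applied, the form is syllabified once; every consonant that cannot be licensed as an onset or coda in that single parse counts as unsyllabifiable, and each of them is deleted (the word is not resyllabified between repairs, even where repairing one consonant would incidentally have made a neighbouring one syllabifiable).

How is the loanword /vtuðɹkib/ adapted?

Substitution: /v/ → /z/, giving /ztuðɹkib/.
The consonants /ð/, /b/ cannot be parsed into a legal (C)(C)V syllable (no codas are permitted; onsets may contain at most 2 consonants).
Each unlicensed consonant is deleted: /ð/, /b/.

ztuɹki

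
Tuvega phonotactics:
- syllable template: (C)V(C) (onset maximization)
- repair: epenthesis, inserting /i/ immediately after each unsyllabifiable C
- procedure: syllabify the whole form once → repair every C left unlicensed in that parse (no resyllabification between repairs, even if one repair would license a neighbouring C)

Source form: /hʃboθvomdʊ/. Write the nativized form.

hiʃiboθvomdʊ

Under (C)V(C), the unsyllabifiable consonants are /h/, /ʃ/ (at most one coda consonant is licensed; onsets are limited to one consonant).
Each unlicensed consonant becomes the onset of a new syllable: /h/ → /hi/, /ʃ/ → /ʃi/.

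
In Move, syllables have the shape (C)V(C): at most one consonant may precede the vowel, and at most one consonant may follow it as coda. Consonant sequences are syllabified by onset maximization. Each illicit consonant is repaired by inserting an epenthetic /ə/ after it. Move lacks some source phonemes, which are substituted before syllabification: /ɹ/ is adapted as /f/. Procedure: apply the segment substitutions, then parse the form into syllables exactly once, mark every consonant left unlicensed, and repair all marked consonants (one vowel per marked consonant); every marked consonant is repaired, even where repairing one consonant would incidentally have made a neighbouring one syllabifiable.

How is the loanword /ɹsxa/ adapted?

Substitution: /ɹ/ → /f/, giving /fsxa/.
Syllabifying with onset maximization leaves /f/, /s/ stranded (at most one coda consonant is licensed; onsets are limited to one consonant).
Inserting the epenthetic vowel yields /f/ → /fə/, /s/ → /sə/.

fəsəxa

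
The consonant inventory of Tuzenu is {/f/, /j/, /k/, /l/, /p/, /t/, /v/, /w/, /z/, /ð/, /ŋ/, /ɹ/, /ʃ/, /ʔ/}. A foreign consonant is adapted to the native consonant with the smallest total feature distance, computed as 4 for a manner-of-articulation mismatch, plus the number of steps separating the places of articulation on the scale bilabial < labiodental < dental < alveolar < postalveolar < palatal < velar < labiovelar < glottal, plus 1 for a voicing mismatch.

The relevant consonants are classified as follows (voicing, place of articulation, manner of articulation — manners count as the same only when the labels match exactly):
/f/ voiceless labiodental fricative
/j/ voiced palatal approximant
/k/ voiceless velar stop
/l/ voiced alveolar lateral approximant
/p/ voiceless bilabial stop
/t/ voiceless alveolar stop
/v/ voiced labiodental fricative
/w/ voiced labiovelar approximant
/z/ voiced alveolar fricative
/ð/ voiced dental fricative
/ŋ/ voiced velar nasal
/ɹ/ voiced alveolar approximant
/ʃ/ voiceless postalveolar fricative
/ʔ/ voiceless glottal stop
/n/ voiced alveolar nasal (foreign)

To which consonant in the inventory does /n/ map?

/ŋ/ is closest: same manner (nasal), place distance 3 (alveolar→velar), same voicing; total 3. Next closest is /l/ at distance 4.

ŋ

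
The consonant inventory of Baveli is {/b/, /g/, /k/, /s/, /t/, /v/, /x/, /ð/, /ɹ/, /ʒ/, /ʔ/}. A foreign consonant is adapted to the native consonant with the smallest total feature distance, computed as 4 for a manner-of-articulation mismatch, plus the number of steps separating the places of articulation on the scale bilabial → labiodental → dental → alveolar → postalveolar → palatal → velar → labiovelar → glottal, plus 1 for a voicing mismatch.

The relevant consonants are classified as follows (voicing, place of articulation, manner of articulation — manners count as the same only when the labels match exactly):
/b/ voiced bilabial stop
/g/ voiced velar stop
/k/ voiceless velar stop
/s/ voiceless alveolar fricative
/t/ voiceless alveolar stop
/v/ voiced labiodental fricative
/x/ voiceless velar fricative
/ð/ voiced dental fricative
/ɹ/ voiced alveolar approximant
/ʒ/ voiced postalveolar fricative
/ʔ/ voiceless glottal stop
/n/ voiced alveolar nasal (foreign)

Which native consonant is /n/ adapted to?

ɹ

/ɹ/ is closest: manner differs (nasal→approximant, +4), place distance 0 (alveolar→alveolar), same voicing; total 4. Next closest is /s/ at distance 5.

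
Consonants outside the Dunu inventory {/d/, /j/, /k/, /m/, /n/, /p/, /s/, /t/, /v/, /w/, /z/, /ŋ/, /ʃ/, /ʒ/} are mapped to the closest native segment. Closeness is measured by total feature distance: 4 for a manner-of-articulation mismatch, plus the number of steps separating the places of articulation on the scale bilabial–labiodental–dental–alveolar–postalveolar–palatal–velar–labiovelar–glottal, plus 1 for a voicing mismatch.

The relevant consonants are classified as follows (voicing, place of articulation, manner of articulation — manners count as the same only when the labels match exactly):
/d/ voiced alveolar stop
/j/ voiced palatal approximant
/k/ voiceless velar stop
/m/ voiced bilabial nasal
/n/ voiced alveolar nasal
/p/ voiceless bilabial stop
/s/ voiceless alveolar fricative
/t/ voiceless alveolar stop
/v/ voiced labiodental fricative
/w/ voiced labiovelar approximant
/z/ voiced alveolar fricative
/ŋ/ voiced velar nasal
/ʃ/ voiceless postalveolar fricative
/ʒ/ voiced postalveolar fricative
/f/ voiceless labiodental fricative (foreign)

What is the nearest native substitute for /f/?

/v/ is closest: same manner (fricative), place distance 0 (labiodental→labiodental), voicing differs (+1); total 1. Next closest is /s/ at distance 2.

v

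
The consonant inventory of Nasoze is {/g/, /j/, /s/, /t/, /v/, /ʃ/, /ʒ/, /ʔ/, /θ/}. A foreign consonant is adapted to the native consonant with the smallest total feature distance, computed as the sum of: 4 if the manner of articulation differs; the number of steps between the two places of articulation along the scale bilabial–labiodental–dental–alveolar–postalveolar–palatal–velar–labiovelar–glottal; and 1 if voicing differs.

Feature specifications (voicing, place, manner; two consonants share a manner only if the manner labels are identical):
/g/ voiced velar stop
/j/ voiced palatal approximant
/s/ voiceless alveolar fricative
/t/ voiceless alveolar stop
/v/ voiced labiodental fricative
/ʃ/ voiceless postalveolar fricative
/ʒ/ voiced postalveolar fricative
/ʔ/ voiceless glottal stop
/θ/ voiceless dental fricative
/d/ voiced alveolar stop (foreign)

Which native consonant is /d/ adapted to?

t

/t/ is closest: same manner (stop), place distance 0 (alveolar→alveolar), voicing differs (+1); total 1. Next closest is /g/ at distance 3.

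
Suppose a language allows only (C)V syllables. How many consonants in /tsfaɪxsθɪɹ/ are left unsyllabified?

5

The consonants /t/, /s/, /x/, /s/, /ɹ/ cannot be parsed into a legal (C)V syllable (no codas are permitted; onsets are limited to one consonant).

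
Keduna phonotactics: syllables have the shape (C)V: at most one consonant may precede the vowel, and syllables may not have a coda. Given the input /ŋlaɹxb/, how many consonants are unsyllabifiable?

Under (C)V, the unsyllabifiable consonants are /ŋ/, /ɹ/, /x/, /b/ (no codas are permitted; onsets are limited to one consonant).

4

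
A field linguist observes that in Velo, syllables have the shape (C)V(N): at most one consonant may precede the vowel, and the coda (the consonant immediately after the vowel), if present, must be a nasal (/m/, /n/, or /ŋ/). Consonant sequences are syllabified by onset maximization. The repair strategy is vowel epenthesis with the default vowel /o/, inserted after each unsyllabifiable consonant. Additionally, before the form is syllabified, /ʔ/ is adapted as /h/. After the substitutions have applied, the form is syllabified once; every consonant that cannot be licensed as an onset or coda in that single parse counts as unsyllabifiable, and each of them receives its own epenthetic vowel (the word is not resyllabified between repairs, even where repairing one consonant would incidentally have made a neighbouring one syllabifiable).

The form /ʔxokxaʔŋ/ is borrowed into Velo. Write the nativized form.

Substitution: /ʔ/ → /h/, giving /hxokxahŋ/.
The consonants /h/, /k/, /h/, /ŋ/ cannot be parsed into a legal (C)V(N) syllable (only a nasal (/m/, /n/, or /ŋ/) is licensed in coda position; onsets are limited to one consonant).
Inserting the epenthetic vowel yields /h/ → /ho/, /k/ → /ko/, /h/ → /ho/, /ŋ/ → /ŋo/.

hoxokoxahoŋo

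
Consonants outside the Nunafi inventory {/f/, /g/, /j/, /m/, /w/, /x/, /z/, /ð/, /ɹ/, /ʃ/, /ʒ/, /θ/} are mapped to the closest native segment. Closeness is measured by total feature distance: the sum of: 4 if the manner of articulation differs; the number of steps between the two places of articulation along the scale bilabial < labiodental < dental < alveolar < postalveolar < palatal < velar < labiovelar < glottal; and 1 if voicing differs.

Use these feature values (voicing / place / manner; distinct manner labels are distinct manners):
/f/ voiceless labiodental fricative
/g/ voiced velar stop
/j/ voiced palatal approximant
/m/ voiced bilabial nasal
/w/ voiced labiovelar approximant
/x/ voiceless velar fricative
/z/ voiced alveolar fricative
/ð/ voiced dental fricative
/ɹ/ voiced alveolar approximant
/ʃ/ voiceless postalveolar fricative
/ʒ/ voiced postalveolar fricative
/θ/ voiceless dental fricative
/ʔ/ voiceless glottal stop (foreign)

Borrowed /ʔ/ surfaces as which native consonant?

g

/g/ is closest: same manner (stop), place distance 2 (glottal→velar), voicing differs (+1); total 3. Next closest is /w/ at distance 6.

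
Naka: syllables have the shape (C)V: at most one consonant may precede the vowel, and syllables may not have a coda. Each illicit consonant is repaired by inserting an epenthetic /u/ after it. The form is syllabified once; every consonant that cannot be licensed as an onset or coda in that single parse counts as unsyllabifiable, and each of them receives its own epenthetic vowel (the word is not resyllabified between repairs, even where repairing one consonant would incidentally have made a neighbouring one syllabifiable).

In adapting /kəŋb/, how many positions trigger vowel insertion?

The unsyllabifiable consonants are /ŋ/, /b/; each receives one epenthetic vowel.

2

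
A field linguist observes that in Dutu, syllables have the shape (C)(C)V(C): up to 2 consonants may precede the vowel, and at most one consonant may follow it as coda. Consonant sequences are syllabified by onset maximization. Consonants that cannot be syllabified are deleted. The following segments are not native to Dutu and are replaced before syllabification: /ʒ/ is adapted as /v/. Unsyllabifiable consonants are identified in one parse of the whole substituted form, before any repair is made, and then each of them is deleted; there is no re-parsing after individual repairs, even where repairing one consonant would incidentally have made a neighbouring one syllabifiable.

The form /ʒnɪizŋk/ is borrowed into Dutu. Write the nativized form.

vnɪiz

Substitution: /ʒ/ → /v/, giving /vnɪizŋk/.
Under (C)(C)V(C), the unsyllabifiable consonants are /ŋ/, /k/ (at most one coda consonant is licensed; onsets may contain at most 2 consonants).
Each unlicensed consonant is deleted: /ŋ/, /k/.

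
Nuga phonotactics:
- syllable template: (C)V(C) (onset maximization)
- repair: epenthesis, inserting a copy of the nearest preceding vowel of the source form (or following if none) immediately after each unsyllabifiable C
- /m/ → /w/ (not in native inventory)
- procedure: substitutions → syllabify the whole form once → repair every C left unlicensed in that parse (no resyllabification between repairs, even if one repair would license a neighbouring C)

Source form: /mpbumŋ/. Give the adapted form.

wupubuwŋu

Substitution: /m/ → /w/, giving /wpbuwŋ/.
The consonants /w/, /p/, /ŋ/ cannot be parsed into a legal (C)V(C) syllable (at most one coda consonant is licensed; onsets are limited to one consonant).
Each unlicensed consonant becomes the onset of a new syllable: /w/ → /wu/, /p/ → /pu/, /ŋ/ → /ŋu/.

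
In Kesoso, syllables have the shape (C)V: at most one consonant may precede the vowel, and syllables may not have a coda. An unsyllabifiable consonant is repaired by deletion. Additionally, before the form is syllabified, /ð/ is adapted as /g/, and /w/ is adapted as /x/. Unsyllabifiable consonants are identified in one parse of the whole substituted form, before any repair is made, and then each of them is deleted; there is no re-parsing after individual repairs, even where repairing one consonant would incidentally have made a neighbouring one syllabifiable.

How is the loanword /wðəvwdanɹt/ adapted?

Substitution: /w/ → /x/, /ð/ → /g/, giving /xgəvxdanɹt/.
Under (C)V, the unsyllabifiable consonants are /x/, /v/, /x/, /n/, /ɹ/, /t/ (no codas are permitted; onsets are limited to one consonant).
Deletion applies to /x/, /v/, /x/, /n/, /ɹ/, /t/.

gəda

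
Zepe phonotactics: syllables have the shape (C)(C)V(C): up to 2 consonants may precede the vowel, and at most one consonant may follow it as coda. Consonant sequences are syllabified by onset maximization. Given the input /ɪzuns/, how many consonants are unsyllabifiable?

1

Under (C)(C)V(C), the unsyllabifiable consonants are /s/ (at most one coda consonant is licensed; onsets may contain at most 2 consonants).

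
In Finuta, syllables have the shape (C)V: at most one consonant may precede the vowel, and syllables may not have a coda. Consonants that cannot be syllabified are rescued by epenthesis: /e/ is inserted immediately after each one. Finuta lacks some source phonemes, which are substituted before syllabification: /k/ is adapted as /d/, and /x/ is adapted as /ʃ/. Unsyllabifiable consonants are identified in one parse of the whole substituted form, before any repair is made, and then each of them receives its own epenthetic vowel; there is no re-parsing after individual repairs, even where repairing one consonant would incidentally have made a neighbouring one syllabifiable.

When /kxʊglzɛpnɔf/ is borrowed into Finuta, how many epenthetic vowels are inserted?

After substitution the input is /dʃʊglzɛpnɔf/.
The unsyllabifiable consonants are /d/, /g/, /l/, /p/, /f/; each receives one epenthetic vowel.

5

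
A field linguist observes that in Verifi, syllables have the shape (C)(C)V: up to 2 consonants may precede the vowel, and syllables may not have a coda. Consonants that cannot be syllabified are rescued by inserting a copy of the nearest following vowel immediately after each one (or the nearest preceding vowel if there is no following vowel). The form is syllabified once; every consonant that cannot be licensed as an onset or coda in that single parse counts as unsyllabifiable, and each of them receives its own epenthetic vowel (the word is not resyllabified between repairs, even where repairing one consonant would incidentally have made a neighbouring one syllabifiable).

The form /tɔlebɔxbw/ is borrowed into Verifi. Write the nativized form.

tɔlebɔxɔbɔwɔ

Syllabifying with onset maximization leaves /x/, /b/, /w/ stranded (no codas are permitted; onsets may contain at most 2 consonants).
Epenthesis after each stranded consonant: /x/ → /xɔ/, /b/ → /bɔ/, /w/ → /wɔ/.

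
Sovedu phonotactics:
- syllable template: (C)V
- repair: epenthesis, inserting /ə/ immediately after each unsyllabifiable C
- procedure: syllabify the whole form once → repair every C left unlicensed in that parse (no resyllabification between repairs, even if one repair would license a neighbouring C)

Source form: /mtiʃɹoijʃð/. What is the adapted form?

Under (C)V, the unsyllabifiable consonants are /m/, /ʃ/, /j/, /ʃ/, /ð/ (no codas are permitted; onsets are limited to one consonant).
Each unlicensed consonant becomes the onset of a new syllable: /m/ → /mə/, /ʃ/ → /ʃə/, /j/ → /jə/, /ʃ/ → /ʃə/, /ð/ → /ðə/.

mətiʃəɹoijəʃəðə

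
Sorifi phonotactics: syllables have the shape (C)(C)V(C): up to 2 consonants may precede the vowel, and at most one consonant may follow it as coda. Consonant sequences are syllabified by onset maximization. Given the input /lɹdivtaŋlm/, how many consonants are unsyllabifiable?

Syllabifying with onset maximization leaves /l/, /l/, /m/ stranded (at most one coda consonant is licensed; onsets may contain at most 2 consonants).

3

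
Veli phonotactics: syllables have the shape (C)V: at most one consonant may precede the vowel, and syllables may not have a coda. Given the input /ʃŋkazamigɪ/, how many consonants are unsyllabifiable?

Under (C)V, the unsyllabifiable consonants are /ʃ/, /ŋ/ (no codas are permitted; onsets are limited to one consonant).

2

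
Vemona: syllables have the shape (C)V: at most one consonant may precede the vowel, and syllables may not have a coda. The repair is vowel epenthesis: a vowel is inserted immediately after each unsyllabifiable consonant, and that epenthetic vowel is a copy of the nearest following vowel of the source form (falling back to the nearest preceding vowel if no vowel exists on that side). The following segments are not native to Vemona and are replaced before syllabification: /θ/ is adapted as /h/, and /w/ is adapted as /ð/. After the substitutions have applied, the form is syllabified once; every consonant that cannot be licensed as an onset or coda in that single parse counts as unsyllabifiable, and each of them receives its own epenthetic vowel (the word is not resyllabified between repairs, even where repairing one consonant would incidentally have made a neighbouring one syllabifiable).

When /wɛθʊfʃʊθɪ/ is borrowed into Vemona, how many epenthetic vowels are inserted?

1

After substitution the input is /ðɛhʊfʃʊhɪ/.
The unsyllabifiable consonants are /f/; each receives one epenthetic vowel.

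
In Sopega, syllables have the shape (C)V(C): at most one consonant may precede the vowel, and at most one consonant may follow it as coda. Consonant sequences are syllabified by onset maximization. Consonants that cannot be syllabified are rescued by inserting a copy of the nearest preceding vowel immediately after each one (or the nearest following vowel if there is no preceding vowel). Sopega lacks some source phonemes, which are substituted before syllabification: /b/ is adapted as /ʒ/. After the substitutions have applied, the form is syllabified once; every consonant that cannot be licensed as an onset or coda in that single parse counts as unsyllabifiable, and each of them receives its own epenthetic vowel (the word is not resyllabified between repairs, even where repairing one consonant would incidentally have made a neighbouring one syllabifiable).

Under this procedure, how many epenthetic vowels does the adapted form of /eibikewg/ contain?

1

After substitution the input is /eiʒikewg/.
The unsyllabifiable consonants are /g/; each receives one epenthetic vowel.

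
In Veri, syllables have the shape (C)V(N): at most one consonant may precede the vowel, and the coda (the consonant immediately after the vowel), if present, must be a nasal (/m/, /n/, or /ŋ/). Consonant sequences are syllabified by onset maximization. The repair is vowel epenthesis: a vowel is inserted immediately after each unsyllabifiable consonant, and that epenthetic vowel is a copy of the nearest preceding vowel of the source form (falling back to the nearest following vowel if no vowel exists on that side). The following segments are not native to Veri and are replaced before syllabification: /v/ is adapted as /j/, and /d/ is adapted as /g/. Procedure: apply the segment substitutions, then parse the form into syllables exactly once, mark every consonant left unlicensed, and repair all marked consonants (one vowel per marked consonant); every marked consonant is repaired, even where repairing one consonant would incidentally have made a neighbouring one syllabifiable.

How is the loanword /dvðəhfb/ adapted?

Substitution: /d/ → /g/, /v/ → /j/, giving /gjðəhfb/.
Syllabifying with onset maximization leaves /g/, /j/, /h/, /f/, /b/ stranded (only a nasal (/m/, /n/, or /ŋ/) is licensed in coda position; onsets are limited to one consonant).
Each unlicensed consonant becomes the onset of a new syllable: /g/ → /gə/, /j/ → /jə/, /h/ → /hə/, /f/ → /fə/, /b/ → /bə/.

gəjəðəhəfəbə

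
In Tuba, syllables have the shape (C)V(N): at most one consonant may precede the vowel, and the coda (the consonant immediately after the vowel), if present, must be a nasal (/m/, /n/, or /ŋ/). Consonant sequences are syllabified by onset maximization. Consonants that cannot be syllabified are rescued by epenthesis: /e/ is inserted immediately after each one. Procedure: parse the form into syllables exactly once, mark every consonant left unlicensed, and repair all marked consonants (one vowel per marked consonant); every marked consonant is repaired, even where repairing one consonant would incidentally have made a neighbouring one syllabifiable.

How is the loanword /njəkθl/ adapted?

nejəkeθele

The consonants /n/, /k/, /θ/, /l/ cannot be parsed into a legal (C)V(N) syllable (only a nasal (/m/, /n/, or /ŋ/) is licensed in coda position; onsets are limited to one consonant).
Each unlicensed consonant becomes the onset of a new syllable: /n/ → /ne/, /k/ → /ke/, /θ/ → /θe/, /l/ → /le/.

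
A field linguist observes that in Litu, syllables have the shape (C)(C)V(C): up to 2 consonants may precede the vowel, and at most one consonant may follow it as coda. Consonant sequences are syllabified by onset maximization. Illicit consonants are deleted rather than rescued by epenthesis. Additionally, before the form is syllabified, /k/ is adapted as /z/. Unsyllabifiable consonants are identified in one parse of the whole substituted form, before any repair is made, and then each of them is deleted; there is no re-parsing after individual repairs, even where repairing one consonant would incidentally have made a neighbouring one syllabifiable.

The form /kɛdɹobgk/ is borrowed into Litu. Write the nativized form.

Substitution: /k/ → /z/, giving /zɛdɹobgz/.
Syllabifying with onset maximization leaves /g/, /z/ stranded (at most one coda consonant is licensed; onsets may contain at most 2 consonants).
Deleting the stranded consonants removes /g/, /z/.

zɛdɹob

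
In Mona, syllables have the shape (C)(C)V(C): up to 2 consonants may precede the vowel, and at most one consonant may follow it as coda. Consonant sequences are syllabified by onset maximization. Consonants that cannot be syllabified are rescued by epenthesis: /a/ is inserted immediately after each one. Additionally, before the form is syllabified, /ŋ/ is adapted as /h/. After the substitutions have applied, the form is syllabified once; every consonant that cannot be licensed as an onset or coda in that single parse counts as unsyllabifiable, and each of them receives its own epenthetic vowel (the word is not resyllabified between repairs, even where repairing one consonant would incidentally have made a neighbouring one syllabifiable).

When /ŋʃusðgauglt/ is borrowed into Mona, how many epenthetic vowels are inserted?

After substitution the input is /hʃusðgauglt/.
The unsyllabifiable consonants are /l/, /t/; each receives one epenthetic vowel.

2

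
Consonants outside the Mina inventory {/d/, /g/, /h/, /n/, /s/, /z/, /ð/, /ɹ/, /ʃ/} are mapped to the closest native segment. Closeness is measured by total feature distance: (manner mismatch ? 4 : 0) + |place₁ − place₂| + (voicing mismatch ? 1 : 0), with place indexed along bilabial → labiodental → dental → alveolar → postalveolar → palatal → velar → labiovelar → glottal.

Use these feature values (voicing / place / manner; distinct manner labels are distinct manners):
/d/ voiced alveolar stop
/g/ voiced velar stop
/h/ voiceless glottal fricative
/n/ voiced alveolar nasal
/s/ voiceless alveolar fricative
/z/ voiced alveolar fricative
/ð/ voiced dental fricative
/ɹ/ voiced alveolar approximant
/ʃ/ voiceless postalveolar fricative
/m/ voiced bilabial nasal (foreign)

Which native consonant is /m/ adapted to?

n

/n/ is closest: same manner (nasal), place distance 3 (bilabial→alveolar), same voicing; total 3. Next closest is /ð/ at distance 6.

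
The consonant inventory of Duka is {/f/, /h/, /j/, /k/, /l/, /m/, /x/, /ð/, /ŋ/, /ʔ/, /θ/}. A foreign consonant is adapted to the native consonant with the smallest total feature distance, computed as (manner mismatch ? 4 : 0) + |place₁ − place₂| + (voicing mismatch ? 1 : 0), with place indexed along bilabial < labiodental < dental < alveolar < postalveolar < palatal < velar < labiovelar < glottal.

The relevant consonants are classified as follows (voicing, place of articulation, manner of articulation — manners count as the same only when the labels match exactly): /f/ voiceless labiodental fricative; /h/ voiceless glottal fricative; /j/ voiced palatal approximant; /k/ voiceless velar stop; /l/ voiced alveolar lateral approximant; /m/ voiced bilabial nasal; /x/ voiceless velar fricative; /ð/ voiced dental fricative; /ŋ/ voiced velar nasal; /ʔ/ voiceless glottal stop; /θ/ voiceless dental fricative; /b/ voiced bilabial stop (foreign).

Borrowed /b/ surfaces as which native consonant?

/m/ is closest: manner differs (stop→nasal, +4), place distance 0 (bilabial→bilabial), same voicing; total 4. Next closest is /f/ at distance 6.

m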